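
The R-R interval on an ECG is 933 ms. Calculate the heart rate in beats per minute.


HR = 60 / RR_interval(s)
RR = 933 ms = 0.933 s
HR = 60 / 0.933 = 64.31 bpm


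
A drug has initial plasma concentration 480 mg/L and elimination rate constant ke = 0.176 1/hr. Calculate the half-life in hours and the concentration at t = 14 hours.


t_half = ln(2) / ke = 0.693147 / 0.176 = 3.938 hr
C(t) = C0 * exp(-ke*t) = 480 * exp(-0.176*14)
C(14) = 40.85 mg/L


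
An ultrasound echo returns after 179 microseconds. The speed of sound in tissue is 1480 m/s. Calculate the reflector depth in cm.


depth = c * t / 2
t = 179 us = 1.7900e-04 s
depth = 1480 * 1.7900e-04 / 2
depth = 0.13246 m = 13.246 cm


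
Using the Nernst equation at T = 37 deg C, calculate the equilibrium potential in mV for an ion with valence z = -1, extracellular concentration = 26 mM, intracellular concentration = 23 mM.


E = (RT/(zF)) * ln(C_out/C_in)
T = 37 + 273.15 = 310.15 K
E = (8.314 * 310.15 / (-1 * 96485)) * ln(26/23)
E = -3.277 mV


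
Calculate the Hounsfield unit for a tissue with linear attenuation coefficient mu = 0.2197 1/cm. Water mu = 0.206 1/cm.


HU = ((mu_tissue - mu_water) / mu_water) * 1000
HU = ((0.2197 - 0.206) / 0.206) * 1000
HU = 66.5


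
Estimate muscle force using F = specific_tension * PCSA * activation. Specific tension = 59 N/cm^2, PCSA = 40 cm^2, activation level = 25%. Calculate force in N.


F = sigma * PCSA * activation
F = 59 * 40 * 0.25
F = 590 N


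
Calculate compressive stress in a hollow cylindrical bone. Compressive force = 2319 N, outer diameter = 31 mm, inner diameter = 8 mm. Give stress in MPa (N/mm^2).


A = pi*(r_o^2 - r_i^2)
r_o = 15.5 mm, r_i = 4 mm
A = 704.502 mm^2
sigma = F/A = 2319 / 704.502
sigma = 3.292 MPa


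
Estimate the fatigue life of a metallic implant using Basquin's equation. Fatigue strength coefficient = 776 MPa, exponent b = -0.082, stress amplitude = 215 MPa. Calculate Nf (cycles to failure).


sigma_a = sigma_f' * (2Nf)^b
2Nf = (sigma_a/sigma_f')^(1/b)
2Nf = (215/776)^(1/-0.082)
2Nf = 6278337.4
Nf = 3.1392e+06


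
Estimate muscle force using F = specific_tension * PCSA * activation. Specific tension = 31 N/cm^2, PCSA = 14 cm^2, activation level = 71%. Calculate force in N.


F = sigma * PCSA * activation
F = 31 * 14 * 0.71
F = 308.1 N


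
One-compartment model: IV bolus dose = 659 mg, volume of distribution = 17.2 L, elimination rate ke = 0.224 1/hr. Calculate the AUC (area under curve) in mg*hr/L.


C0 = Dose/Vd = 659/17.2 = 38.314 mg/L
AUC = C0/ke = 38.314/0.224
AUC = 171 mg*hr/L


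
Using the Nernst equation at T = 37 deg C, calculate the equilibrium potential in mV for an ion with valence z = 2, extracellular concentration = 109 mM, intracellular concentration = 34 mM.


E = (RT/(zF)) * ln(C_out/C_in)
T = 37 + 273.15 = 310.15 K
E = (8.314 * 310.15 / (2 * 96485)) * ln(109/34)
E = 15.57 mV


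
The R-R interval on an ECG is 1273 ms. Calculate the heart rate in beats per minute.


HR = 60 / RR_interval(s)
RR = 1273 ms = 1.273 s
HR = 60 / 1.273 = 47.13 bpm


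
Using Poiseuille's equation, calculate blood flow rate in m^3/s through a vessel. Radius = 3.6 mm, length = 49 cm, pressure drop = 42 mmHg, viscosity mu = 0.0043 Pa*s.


Q = pi*r^4*dP / (8*mu*L)
r = 0.0036 m, L = 0.49 m
dP = 42 mmHg = 5599.524 Pa
Q = 1.7529e-04 m^3/s


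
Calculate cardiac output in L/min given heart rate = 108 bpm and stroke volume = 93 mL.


CO = HR * SV
CO = 108 * 93 / 1000
CO = 10.04 L/min


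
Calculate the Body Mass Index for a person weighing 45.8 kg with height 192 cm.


BMI = weight / height^2
height = 192 cm = 1.92 m
BMI = 45.8 / 1.92^2
BMI = 12.42 kg/m^2


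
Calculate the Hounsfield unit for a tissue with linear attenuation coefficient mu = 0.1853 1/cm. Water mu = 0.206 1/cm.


HU = ((mu_tissue - mu_water) / mu_water) * 1000
HU = ((0.1853 - 0.206) / 0.206) * 1000
HU = -100.5


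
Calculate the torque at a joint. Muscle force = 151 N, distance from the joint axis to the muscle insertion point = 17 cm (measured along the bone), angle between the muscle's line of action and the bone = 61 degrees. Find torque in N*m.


Torque = F * d * sin(theta)   (moment arm = d*sin(theta))
d = 17 cm = 0.17 m
Torque = 151 * 0.17 * sin(61)
Torque = 22.45 N*m


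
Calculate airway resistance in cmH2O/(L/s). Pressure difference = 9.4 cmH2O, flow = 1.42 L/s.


R = dP / flow
R = 9.4 / 1.42
R = 6.62 cmH2O/(L/s)


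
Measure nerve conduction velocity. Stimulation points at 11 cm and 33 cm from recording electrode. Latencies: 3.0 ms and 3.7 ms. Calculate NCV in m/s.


Distance = (33 - 11) / 100 = 0.22 m
dt = (3.7 - 3.0) / 1000 = 7.0000e-04 s
NCV = dist / dt = 314.3 m/s


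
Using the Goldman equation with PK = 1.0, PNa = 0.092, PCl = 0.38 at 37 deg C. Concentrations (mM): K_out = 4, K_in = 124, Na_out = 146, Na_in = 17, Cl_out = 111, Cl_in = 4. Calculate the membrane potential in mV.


Vm = (RT/F)*ln((PK*Ko + PNa*Nao + PCl*Cli)/(PK*Ki + PNa*Nai + PCl*Clo))
Numer = 18.952, Denom = 167.744
Vm = -58.28 mV


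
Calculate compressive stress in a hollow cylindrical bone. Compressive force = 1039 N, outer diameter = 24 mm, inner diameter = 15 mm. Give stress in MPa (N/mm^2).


A = pi*(r_o^2 - r_i^2)
r_o = 12 mm, r_i = 7.5 mm
A = 275.675 mm^2
sigma = F/A = 1039 / 275.675
sigma = 3.769 MPa


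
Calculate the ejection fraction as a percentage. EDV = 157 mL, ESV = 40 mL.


SV = EDV - ESV = 157 - 40 = 117 mL
EF = SV/EDV * 100 = 117/157 * 100
EF = 74.52%


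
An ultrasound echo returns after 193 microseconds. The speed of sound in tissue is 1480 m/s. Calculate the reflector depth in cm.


depth = c * t / 2
t = 193 us = 1.9300e-04 s
depth = 1480 * 1.9300e-04 / 2
depth = 0.14282 m = 14.282 cm


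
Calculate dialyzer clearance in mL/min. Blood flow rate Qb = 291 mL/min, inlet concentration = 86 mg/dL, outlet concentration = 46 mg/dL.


K = Qb * (Cb_in - Cb_out) / Cb_in
K = 291 * (86 - 46) / 86
K = 135.3 mL/min


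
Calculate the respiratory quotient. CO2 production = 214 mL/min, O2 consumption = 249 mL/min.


RQ = VCO2 / VO2
RQ = 214 / 249
RQ = 0.8594


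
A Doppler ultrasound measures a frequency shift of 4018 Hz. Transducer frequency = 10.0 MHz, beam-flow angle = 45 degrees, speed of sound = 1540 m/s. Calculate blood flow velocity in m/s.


v = fd * c / (2 * f0 * cos(theta))
v = 4018 * 1540 / (2 * 1.0000e+07 * cos(45))
v = 0.4375 m/s


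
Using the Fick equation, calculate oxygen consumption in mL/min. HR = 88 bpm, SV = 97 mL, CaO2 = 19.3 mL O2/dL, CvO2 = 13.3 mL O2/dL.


CO = HR*SV = 88*97/1000 = 8.536 L/min
a-v O2 diff = 19.3 - 13.3 = 6 mL/dL
VO2 = CO * (CaO2-CvO2) * 10 dL/L
VO2 = 8.536 * 6 * 10
VO2 = 512.2 mL/min


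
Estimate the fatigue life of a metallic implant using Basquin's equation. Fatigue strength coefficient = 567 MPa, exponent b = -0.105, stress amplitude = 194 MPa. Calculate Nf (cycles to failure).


sigma_a = sigma_f' * (2Nf)^b
2Nf = (sigma_a/sigma_f')^(1/b)
2Nf = (194/567)^(1/-0.105)
2Nf = 27290.573
Nf = 1.365e+04


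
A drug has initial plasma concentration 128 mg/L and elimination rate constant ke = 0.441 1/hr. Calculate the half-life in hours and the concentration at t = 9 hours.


t_half = ln(2) / ke = 0.693147 / 0.441 = 1.572 hr
C(t) = C0 * exp(-ke*t) = 128 * exp(-0.441*9)
C(9) = 2.418 mg/L


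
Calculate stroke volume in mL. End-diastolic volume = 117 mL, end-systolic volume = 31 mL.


SV = EDV - ESV
SV = 117 - 31
SV = 86 mL


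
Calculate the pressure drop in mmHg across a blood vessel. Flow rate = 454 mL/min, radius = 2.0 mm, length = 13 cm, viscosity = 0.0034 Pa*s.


dP = 8*mu*L*Q / (pi*r^4)
Q = 454 mL/min = 7.56667e-06 m^3/s
dP = 532.289 Pa = 532.289 / 133.322 mmHg = 3.993 mmHg


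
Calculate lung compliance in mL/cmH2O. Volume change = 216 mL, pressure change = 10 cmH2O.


C = dV / dP
C = 216 / 10
C = 21.6 mL/cmH2O


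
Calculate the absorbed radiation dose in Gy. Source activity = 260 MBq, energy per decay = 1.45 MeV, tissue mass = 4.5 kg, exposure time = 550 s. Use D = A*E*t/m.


A = 260 MBq = 2.6000e+08 Bq
E = 1.45 MeV = 2.3229e-13 J
D = A*E*t/m = 2.6000e+08*2.3229e-13*550/4.5
D = 0.007382 Gy


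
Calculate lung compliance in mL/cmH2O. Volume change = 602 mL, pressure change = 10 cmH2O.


C = dV / dP
C = 602 / 10
C = 60.2 mL/cmH2O


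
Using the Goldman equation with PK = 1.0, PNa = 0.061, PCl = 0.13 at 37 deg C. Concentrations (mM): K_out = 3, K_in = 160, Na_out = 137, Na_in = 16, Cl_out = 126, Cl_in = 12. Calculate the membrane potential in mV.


Vm = (RT/F)*ln((PK*Ko + PNa*Nao + PCl*Cli)/(PK*Ki + PNa*Nai + PCl*Clo))
Numer = 12.917, Denom = 177.356
Vm = -70.01 mV


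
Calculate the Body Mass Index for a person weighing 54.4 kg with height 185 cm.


BMI = weight / height^2
height = 185 cm = 1.85 m
BMI = 54.4 / 1.85^2
BMI = 15.89 kg/m^2


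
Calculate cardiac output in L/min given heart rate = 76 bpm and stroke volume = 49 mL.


CO = HR * SV
CO = 76 * 49 / 1000
CO = 3.724 L/min


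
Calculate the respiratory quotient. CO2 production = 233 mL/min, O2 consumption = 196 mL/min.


RQ = VCO2 / VO2
RQ = 233 / 196
RQ = 1.189


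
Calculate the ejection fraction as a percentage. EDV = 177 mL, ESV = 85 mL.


SV = EDV - ESV = 177 - 85 = 92 mL
EF = SV/EDV * 100 = 92/177 * 100
EF = 51.98%


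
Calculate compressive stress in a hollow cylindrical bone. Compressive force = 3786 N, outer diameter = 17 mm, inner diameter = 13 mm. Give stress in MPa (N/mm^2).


A = pi*(r_o^2 - r_i^2)
r_o = 8.5 mm, r_i = 6.5 mm
A = 94.2478 mm^2
sigma = F/A = 3786 / 94.2478
sigma = 40.17 MPa


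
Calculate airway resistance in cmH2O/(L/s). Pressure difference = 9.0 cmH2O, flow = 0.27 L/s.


R = dP / flow
R = 9.0 / 0.27
R = 33.33 cmH2O/(L/s)


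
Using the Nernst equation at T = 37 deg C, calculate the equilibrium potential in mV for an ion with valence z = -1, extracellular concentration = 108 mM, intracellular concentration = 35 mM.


E = (RT/(zF)) * ln(C_out/C_in)
T = 37 + 273.15 = 310.15 K
E = (8.314 * 310.15 / (-1 * 96485)) * ln(108/35)
E = -30.11 mV


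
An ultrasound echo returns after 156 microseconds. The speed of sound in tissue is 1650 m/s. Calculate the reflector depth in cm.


depth = c * t / 2
t = 156 us = 1.5600e-04 s
depth = 1650 * 1.5600e-04 / 2
depth = 0.1287 m = 12.87 cm


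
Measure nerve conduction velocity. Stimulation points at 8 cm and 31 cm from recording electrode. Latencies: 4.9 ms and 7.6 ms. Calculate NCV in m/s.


Distance = (31 - 8) / 100 = 0.23 m
dt = (7.6 - 4.9) / 1000 = 0.0027 s
NCV = dist / dt = 85.19 m/s


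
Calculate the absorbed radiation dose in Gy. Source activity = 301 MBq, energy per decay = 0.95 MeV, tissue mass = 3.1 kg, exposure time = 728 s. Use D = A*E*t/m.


A = 301 MBq = 3.0100e+08 Bq
E = 0.95 MeV = 1.5219e-13 J
D = A*E*t/m = 3.0100e+08*1.5219e-13*728/3.1
D = 0.01076 Gy


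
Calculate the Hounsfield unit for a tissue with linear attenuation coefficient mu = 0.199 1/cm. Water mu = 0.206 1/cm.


HU = ((mu_tissue - mu_water) / mu_water) * 1000
HU = ((0.199 - 0.206) / 0.206) * 1000
HU = -33.98


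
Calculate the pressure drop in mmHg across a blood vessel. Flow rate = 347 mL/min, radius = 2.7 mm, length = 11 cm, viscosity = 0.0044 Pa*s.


dP = 8*mu*L*Q / (pi*r^4)
Q = 347 mL/min = 5.78333e-06 m^3/s
dP = 134.125 Pa = 134.125 / 133.322 mmHg = 1.006 mmHg


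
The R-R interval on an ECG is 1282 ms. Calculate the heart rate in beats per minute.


HR = 60 / RR_interval(s)
RR = 1282 ms = 1.282 s
HR = 60 / 1.282 = 46.8 bpm


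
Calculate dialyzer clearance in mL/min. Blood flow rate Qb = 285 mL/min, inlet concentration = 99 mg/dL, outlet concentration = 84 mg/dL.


K = Qb * (Cb_in - Cb_out) / Cb_in
K = 285 * (99 - 84) / 99
K = 43.18 mL/min


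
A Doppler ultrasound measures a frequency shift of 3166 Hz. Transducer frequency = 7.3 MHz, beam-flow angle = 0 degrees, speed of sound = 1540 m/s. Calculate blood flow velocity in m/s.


v = fd * c / (2 * f0 * cos(theta))
v = 3166 * 1540 / (2 * 7.3000e+06 * cos(0))
v = 0.3339 m/s


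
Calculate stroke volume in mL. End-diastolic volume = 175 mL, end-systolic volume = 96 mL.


SV = EDV - ESV
SV = 175 - 96
SV = 79 mL


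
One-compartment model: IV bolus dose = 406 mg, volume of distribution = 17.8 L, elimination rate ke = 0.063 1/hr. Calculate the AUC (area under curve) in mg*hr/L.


C0 = Dose/Vd = 406/17.8 = 22.809 mg/L
AUC = C0/ke = 22.809/0.063
AUC = 362 mg*hr/L


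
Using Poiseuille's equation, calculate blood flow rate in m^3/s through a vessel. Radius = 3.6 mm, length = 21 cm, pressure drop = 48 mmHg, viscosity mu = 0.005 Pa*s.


Q = pi*r^4*dP / (8*mu*L)
r = 0.0036 m, L = 0.21 m
dP = 48 mmHg = 6399.456 Pa
Q = 4.0200e-04 m^3/s


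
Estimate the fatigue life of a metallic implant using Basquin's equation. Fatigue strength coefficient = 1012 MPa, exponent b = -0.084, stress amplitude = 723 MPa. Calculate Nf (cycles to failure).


sigma_a = sigma_f' * (2Nf)^b
2Nf = (sigma_a/sigma_f')^(1/b)
2Nf = (723/1012)^(1/-0.084)
2Nf = 54.776944
Nf = 27.39


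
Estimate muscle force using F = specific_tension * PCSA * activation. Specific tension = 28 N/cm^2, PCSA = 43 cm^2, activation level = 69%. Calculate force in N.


F = sigma * PCSA * activation
F = 28 * 43 * 0.69
F = 830.8 N


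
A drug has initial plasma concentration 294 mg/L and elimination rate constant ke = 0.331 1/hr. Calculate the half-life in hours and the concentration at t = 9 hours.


t_half = ln(2) / ke = 0.693147 / 0.331 = 2.094 hr
C(t) = C0 * exp(-ke*t) = 294 * exp(-0.331*9)
C(9) = 14.95 mg/L


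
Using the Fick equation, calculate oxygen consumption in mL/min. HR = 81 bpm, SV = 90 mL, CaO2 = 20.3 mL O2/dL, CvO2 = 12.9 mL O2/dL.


CO = HR*SV = 81*90/1000 = 7.29 L/min
a-v O2 diff = 20.3 - 12.9 = 7.4 mL/dL
VO2 = CO * (CaO2-CvO2) * 10 dL/L
VO2 = 7.29 * 7.4 * 10
VO2 = 539.5 mL/min


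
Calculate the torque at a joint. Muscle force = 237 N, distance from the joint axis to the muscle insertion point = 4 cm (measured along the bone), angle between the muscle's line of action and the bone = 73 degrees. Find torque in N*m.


Torque = F * d * sin(theta)   (moment arm = d*sin(theta))
d = 4 cm = 0.04 m
Torque = 237 * 0.04 * sin(73)
Torque = 9.066 N*m


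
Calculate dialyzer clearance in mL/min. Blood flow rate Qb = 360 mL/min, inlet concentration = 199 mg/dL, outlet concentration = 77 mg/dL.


K = Qb * (Cb_in - Cb_out) / Cb_in
K = 360 * (199 - 77) / 199
K = 220.7 mL/min


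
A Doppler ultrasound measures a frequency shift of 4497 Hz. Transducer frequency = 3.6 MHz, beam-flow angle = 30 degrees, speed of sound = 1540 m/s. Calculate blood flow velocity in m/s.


v = fd * c / (2 * f0 * cos(theta))
v = 4497 * 1540 / (2 * 3.6000e+06 * cos(30))
v = 1.111 m/s


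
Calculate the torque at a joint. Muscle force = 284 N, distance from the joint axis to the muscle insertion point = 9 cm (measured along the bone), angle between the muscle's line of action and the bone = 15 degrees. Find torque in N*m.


Torque = F * d * sin(theta)   (moment arm = d*sin(theta))
d = 9 cm = 0.09 m
Torque = 284 * 0.09 * sin(15)
Torque = 6.615 N*m


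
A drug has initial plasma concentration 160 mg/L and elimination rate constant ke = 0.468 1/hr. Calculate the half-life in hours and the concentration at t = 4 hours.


t_half = ln(2) / ke = 0.693147 / 0.468 = 1.481 hr
C(t) = C0 * exp(-ke*t) = 160 * exp(-0.468*4)
C(4) = 24.61 mg/L


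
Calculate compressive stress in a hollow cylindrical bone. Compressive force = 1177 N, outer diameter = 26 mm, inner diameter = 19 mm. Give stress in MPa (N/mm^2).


A = pi*(r_o^2 - r_i^2)
r_o = 13 mm, r_i = 9.5 mm
A = 247.4 mm^2
sigma = F/A = 1177 / 247.4
sigma = 4.757 MPa


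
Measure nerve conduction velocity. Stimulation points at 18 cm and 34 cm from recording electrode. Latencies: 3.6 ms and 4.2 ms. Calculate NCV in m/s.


Distance = (34 - 18) / 100 = 0.16 m
dt = (4.2 - 3.6) / 1000 = 6.0000e-04 s
NCV = dist / dt = 266.7 m/s


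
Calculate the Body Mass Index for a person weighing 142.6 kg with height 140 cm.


BMI = weight / height^2
height = 140 cm = 1.4 m
BMI = 142.6 / 1.4^2
BMI = 72.76 kg/m^2


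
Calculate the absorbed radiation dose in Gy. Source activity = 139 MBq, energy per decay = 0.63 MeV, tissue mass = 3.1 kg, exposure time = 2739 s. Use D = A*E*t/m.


A = 139 MBq = 1.3900e+08 Bq
E = 0.63 MeV = 1.00926e-13 J
D = A*E*t/m = 1.3900e+08*1.00926e-13*2739/3.1
D = 0.0124 Gy


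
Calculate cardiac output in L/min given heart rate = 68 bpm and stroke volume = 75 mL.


CO = HR * SV
CO = 68 * 75 / 1000
CO = 5.1 L/min


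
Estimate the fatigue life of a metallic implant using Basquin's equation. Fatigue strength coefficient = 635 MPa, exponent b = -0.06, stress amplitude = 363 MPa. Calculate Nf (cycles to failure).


sigma_a = sigma_f' * (2Nf)^b
2Nf = (sigma_a/sigma_f')^(1/b)
2Nf = (363/635)^(1/-0.06)
2Nf = 11163.105
Nf = 5582


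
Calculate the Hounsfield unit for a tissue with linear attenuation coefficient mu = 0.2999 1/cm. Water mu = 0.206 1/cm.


HU = ((mu_tissue - mu_water) / mu_water) * 1000
HU = ((0.2999 - 0.206) / 0.206) * 1000
HU = 455.8


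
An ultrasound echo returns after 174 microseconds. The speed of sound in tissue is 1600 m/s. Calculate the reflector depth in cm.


depth = c * t / 2
t = 174 us = 1.7400e-04 s
depth = 1600 * 1.7400e-04 / 2
depth = 0.1392 m = 13.92 cm


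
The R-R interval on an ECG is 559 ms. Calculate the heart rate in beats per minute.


HR = 60 / RR_interval(s)
RR = 559 ms = 0.559 s
HR = 60 / 0.559 = 107.3 bpm


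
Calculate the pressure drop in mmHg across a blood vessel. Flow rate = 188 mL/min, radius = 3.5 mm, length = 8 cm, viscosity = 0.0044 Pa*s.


dP = 8*mu*L*Q / (pi*r^4)
Q = 188 mL/min = 3.13333e-06 m^3/s
dP = 18.7162 Pa = 18.7162 / 133.322 mmHg = 0.1404 mmHg


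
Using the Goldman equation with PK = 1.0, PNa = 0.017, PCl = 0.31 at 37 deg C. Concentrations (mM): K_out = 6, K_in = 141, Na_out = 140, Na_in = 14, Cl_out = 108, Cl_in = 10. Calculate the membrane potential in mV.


Vm = (RT/F)*ln((PK*Ko + PNa*Nao + PCl*Cli)/(PK*Ki + PNa*Nai + PCl*Clo))
Numer = 11.48, Denom = 174.718
Vm = -72.76 mV


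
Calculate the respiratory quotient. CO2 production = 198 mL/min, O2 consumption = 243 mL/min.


RQ = VCO2 / VO2
RQ = 198 / 243
RQ = 0.8148


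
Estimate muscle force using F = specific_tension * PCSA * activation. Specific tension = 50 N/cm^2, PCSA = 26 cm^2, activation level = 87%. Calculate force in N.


F = sigma * PCSA * activation
F = 50 * 26 * 0.87
F = 1131 N


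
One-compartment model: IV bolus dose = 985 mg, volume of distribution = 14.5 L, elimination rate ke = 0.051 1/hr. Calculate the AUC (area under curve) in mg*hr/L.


C0 = Dose/Vd = 985/14.5 = 67.931 mg/L
AUC = C0/ke = 67.931/0.051
AUC = 1332 mg*hr/L


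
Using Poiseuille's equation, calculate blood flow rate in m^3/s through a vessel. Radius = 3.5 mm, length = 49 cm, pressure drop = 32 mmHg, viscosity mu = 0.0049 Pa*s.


Q = pi*r^4*dP / (8*mu*L)
r = 0.0035 m, L = 0.49 m
dP = 32 mmHg = 4266.304 Pa
Q = 1.0471e-04 m^3/s


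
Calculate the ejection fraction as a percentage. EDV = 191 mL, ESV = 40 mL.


SV = EDV - ESV = 191 - 40 = 151 mL
EF = SV/EDV * 100 = 151/191 * 100
EF = 79.06%


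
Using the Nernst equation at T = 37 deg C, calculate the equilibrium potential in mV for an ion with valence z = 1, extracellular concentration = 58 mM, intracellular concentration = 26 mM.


E = (RT/(zF)) * ln(C_out/C_in)
T = 37 + 273.15 = 310.15 K
E = (8.314 * 310.15 / (1 * 96485)) * ln(58/26)
E = 21.44 mV


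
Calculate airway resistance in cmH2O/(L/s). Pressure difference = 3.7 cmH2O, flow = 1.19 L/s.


R = dP / flow
R = 3.7 / 1.19
R = 3.109 cmH2O/(L/s)


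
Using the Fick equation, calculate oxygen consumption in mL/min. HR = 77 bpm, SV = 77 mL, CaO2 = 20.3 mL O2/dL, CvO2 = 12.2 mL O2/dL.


CO = HR*SV = 77*77/1000 = 5.929 L/min
a-v O2 diff = 20.3 - 12.2 = 8.1 mL/dL
VO2 = CO * (CaO2-CvO2) * 10 dL/L
VO2 = 5.929 * 8.1 * 10
VO2 = 480.2 mL/min


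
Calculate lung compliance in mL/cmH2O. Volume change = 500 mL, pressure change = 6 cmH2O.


C = dV / dP
C = 500 / 6
C = 83.33 mL/cmH2O


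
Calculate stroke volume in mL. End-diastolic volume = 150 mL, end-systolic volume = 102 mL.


SV = EDV - ESV
SV = 150 - 102
SV = 48 mL


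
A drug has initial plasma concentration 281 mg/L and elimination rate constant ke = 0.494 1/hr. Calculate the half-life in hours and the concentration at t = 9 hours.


t_half = ln(2) / ke = 0.693147 / 0.494 = 1.403 hr
C(t) = C0 * exp(-ke*t) = 281 * exp(-0.494*9)
C(9) = 3.295 mg/L


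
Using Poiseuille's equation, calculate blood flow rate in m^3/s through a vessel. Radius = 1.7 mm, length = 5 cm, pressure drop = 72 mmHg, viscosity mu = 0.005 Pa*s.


Q = pi*r^4*dP / (8*mu*L)
r = 0.0017 m, L = 0.05 m
dP = 72 mmHg = 9599.184 Pa
Q = 1.2594e-04 m^3/s


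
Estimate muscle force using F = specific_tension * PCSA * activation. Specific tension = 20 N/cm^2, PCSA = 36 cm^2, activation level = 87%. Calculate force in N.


F = sigma * PCSA * activation
F = 20 * 36 * 0.87
F = 626.4 N


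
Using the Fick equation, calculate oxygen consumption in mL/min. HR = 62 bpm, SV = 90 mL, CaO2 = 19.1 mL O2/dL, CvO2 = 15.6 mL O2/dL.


CO = HR*SV = 62*90/1000 = 5.58 L/min
a-v O2 diff = 19.1 - 15.6 = 3.5 mL/dL
VO2 = CO * (CaO2-CvO2) * 10 dL/L
VO2 = 5.58 * 3.5 * 10
VO2 = 195.3 mL/min


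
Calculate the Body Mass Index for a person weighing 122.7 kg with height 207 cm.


BMI = weight / height^2
height = 207 cm = 2.07 m
BMI = 122.7 / 2.07^2
BMI = 28.64 kg/m^2


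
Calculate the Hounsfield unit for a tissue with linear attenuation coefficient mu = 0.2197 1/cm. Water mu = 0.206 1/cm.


HU = ((mu_tissue - mu_water) / mu_water) * 1000
HU = ((0.2197 - 0.206) / 0.206) * 1000
HU = 66.5


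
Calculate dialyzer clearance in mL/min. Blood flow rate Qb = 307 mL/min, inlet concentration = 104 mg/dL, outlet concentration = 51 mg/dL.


K = Qb * (Cb_in - Cb_out) / Cb_in
K = 307 * (104 - 51) / 104
K = 156.5 mL/min


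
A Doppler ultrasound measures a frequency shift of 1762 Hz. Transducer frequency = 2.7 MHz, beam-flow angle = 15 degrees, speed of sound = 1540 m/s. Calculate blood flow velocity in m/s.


v = fd * c / (2 * f0 * cos(theta))
v = 1762 * 1540 / (2 * 2.7000e+06 * cos(15))
v = 0.5202 m/s


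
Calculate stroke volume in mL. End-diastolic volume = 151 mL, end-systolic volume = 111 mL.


SV = EDV - ESV
SV = 151 - 111
SV = 40 mL


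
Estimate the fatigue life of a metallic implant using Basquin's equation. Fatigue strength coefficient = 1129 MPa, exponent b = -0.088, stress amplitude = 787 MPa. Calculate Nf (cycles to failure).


sigma_a = sigma_f' * (2Nf)^b
2Nf = (sigma_a/sigma_f')^(1/b)
2Nf = (787/1129)^(1/-0.088)
2Nf = 60.380973
Nf = 30.19


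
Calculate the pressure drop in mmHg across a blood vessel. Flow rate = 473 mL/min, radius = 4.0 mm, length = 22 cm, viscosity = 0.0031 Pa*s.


dP = 8*mu*L*Q / (pi*r^4)
Q = 473 mL/min = 7.88333e-06 m^3/s
dP = 53.4803 Pa = 53.4803 / 133.322 mmHg = 0.4011 mmHg


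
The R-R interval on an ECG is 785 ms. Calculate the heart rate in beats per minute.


HR = 60 / RR_interval(s)
RR = 785 ms = 0.785 s
HR = 60 / 0.785 = 76.43 bpm


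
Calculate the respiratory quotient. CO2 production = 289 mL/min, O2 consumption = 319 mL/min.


RQ = VCO2 / VO2
RQ = 289 / 319
RQ = 0.906


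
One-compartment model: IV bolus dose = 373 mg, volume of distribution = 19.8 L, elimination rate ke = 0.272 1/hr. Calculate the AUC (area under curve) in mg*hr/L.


C0 = Dose/Vd = 373/19.8 = 18.8384 mg/L
AUC = C0/ke = 18.8384/0.272
AUC = 69.26 mg*hr/L


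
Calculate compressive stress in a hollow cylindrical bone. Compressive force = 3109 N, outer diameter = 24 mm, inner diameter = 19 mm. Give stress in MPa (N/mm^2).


A = pi*(r_o^2 - r_i^2)
r_o = 12 mm, r_i = 9.5 mm
A = 168.861 mm^2
sigma = F/A = 3109 / 168.861
sigma = 18.41 MPa


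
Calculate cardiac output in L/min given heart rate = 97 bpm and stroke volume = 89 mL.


CO = HR * SV
CO = 97 * 89 / 1000
CO = 8.633 L/min


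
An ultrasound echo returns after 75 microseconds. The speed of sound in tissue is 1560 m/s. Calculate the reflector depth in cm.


depth = c * t / 2
t = 75 us = 7.5000e-05 s
depth = 1560 * 7.5000e-05 / 2
depth = 0.0585 m = 5.85 cm


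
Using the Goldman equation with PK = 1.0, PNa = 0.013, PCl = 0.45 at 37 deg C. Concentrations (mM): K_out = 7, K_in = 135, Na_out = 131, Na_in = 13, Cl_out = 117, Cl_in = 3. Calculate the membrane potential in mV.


Vm = (RT/F)*ln((PK*Ko + PNa*Nao + PCl*Cli)/(PK*Ki + PNa*Nai + PCl*Clo))
Numer = 10.053, Denom = 187.819
Vm = -78.24 mV


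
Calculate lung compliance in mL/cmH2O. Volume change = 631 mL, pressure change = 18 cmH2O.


C = dV / dP
C = 631 / 18
C = 35.06 mL/cmH2O


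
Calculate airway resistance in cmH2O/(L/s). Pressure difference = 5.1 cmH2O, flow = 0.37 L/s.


R = dP / flow
R = 5.1 / 0.37
R = 13.78 cmH2O/(L/s)


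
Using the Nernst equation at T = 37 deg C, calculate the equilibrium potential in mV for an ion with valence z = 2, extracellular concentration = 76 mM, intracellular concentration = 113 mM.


E = (RT/(zF)) * ln(C_out/C_in)
T = 37 + 273.15 = 310.15 K
E = (8.314 * 310.15 / (2 * 96485)) * ln(76/113)
E = -5.3 mV


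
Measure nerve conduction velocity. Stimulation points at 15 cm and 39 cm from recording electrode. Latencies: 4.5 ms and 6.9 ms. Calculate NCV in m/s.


Distance = (39 - 15) / 100 = 0.24 m
dt = (6.9 - 4.5) / 1000 = 0.0024 s
NCV = dist / dt = 100 m/s


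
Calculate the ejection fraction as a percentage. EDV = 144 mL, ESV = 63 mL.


SV = EDV - ESV = 144 - 63 = 81 mL
EF = SV/EDV * 100 = 81/144 * 100
EF = 56.25%


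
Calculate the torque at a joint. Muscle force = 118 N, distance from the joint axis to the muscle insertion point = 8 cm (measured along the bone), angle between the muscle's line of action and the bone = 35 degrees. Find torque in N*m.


Torque = F * d * sin(theta)   (moment arm = d*sin(theta))
d = 8 cm = 0.08 m
Torque = 118 * 0.08 * sin(35)
Torque = 5.415 N*m


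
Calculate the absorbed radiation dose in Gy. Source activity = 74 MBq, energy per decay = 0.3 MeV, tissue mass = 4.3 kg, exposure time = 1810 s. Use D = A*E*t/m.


A = 74 MBq = 7.4000e+07 Bq
E = 0.3 MeV = 4.806e-14 J
D = A*E*t/m = 7.4000e+07*4.806e-14*1810/4.3
D = 0.001497 Gy


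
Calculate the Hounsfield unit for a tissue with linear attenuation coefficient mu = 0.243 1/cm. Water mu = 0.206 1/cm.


HU = ((mu_tissue - mu_water) / mu_water) * 1000
HU = ((0.243 - 0.206) / 0.206) * 1000
HU = 179.6


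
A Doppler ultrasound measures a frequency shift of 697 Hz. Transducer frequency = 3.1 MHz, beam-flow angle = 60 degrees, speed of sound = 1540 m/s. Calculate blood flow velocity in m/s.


v = fd * c / (2 * f0 * cos(theta))
v = 697 * 1540 / (2 * 3.1000e+06 * cos(60))
v = 0.3463 m/s


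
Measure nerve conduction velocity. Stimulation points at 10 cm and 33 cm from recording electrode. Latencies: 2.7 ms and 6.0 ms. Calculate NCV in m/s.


Distance = (33 - 10) / 100 = 0.23 m
dt = (6.0 - 2.7) / 1000 = 0.0033 s
NCV = dist / dt = 69.7 m/s


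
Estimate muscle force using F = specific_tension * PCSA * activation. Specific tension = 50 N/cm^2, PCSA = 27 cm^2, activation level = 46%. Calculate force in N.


F = sigma * PCSA * activation
F = 50 * 27 * 0.46
F = 621 N


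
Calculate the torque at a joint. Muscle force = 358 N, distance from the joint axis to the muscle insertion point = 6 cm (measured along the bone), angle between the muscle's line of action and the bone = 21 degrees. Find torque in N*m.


Torque = F * d * sin(theta)   (moment arm = d*sin(theta))
d = 6 cm = 0.06 m
Torque = 358 * 0.06 * sin(21)
Torque = 7.698 N*m


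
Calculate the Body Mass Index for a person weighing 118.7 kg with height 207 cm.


BMI = weight / height^2
height = 207 cm = 2.07 m
BMI = 118.7 / 2.07^2
BMI = 27.7 kg/m^2


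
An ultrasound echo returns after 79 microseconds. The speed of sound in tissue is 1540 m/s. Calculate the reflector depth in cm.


depth = c * t / 2
t = 79 us = 7.9000e-05 s
depth = 1540 * 7.9000e-05 / 2
depth = 0.06083 m = 6.083 cm


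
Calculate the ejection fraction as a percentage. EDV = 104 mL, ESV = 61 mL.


SV = EDV - ESV = 104 - 61 = 43 mL
EF = SV/EDV * 100 = 43/104 * 100
EF = 41.35%


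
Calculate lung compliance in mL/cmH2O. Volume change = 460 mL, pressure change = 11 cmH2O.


C = dV / dP
C = 460 / 11
C = 41.82 mL/cmH2O


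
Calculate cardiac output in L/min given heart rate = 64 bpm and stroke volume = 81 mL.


CO = HR * SV
CO = 64 * 81 / 1000
CO = 5.184 L/min


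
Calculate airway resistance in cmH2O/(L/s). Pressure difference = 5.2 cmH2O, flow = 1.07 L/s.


R = dP / flow
R = 5.2 / 1.07
R = 4.86 cmH2O/(L/s)


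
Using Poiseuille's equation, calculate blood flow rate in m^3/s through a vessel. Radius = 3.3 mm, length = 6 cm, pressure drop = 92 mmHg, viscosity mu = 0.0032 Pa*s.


Q = pi*r^4*dP / (8*mu*L)
r = 0.0033 m, L = 0.06 m
dP = 92 mmHg = 12265.624 Pa
Q = 0.002975 m^3/s


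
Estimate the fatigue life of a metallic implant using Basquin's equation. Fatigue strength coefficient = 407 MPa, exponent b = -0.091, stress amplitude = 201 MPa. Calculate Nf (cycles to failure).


sigma_a = sigma_f' * (2Nf)^b
2Nf = (sigma_a/sigma_f')^(1/b)
2Nf = (201/407)^(1/-0.091)
2Nf = 2328.1709
Nf = 1164


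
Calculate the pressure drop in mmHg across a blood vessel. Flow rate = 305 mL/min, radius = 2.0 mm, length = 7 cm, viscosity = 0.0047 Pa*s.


dP = 8*mu*L*Q / (pi*r^4)
Q = 305 mL/min = 5.08333e-06 m^3/s
dP = 266.173 Pa = 266.173 / 133.322 mmHg = 1.996 mmHg


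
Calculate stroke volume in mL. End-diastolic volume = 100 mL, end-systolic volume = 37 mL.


SV = EDV - ESV
SV = 100 - 37
SV = 63 mL


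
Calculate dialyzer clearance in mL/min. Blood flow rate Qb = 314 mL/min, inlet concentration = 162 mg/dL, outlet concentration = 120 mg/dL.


K = Qb * (Cb_in - Cb_out) / Cb_in
K = 314 * (162 - 120) / 162
K = 81.41 mL/min


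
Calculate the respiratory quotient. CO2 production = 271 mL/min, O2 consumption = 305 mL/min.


RQ = VCO2 / VO2
RQ = 271 / 305
RQ = 0.8885


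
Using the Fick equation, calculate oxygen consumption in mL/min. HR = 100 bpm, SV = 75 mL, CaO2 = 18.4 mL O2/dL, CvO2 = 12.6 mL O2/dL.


CO = HR*SV = 100*75/1000 = 7.5 L/min
a-v O2 diff = 18.4 - 12.6 = 5.8 mL/dL
VO2 = CO * (CaO2-CvO2) * 10 dL/L
VO2 = 7.5 * 5.8 * 10
VO2 = 435 mL/min


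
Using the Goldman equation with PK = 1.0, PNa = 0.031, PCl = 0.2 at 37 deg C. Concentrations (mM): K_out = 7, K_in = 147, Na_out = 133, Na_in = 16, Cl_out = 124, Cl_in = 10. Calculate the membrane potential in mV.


Vm = (RT/F)*ln((PK*Ko + PNa*Nao + PCl*Cli)/(PK*Ki + PNa*Nai + PCl*Clo))
Numer = 13.123, Denom = 172.296
Vm = -68.81 mV


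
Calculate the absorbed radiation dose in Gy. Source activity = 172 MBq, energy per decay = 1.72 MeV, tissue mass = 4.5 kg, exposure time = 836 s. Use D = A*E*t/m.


A = 172 MBq = 1.7200e+08 Bq
E = 1.72 MeV = 2.75544e-13 J
D = A*E*t/m = 1.7200e+08*2.75544e-13*836/4.5
D = 0.008805 Gy


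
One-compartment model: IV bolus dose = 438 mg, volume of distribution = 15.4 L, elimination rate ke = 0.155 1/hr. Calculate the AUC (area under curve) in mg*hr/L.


C0 = Dose/Vd = 438/15.4 = 28.4416 mg/L
AUC = C0/ke = 28.4416/0.155
AUC = 183.5 mg*hr/L


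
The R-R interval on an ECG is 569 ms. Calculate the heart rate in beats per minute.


HR = 60 / RR_interval(s)
RR = 569 ms = 0.569 s
HR = 60 / 0.569 = 105.4 bpm


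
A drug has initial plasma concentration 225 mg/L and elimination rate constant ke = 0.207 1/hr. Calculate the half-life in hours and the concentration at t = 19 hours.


t_half = ln(2) / ke = 0.693147 / 0.207 = 3.349 hr
C(t) = C0 * exp(-ke*t) = 225 * exp(-0.207*19)
C(19) = 4.407 mg/L


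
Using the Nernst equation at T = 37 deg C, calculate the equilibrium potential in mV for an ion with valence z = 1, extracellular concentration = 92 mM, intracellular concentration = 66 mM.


E = (RT/(zF)) * ln(C_out/C_in)
T = 37 + 273.15 = 310.15 K
E = (8.314 * 310.15 / (1 * 96485)) * ln(92/66)
E = 8.876 mV


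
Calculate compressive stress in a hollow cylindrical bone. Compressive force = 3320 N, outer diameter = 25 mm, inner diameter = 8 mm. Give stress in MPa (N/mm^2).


A = pi*(r_o^2 - r_i^2)
r_o = 12.5 mm, r_i = 4 mm
A = 440.608 mm^2
sigma = F/A = 3320 / 440.608
sigma = 7.535 MPa


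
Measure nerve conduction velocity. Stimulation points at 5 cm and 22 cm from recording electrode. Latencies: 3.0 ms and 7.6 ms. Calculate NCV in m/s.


Distance = (22 - 5) / 100 = 0.17 m
dt = (7.6 - 3.0) / 1000 = 0.0046 s
NCV = dist / dt = 36.96 m/s


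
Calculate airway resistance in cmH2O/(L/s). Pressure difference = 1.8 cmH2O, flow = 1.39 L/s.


R = dP / flow
R = 1.8 / 1.39
R = 1.295 cmH2O/(L/s)


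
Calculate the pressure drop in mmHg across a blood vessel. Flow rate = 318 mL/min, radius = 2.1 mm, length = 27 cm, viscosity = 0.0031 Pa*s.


dP = 8*mu*L*Q / (pi*r^4)
Q = 318 mL/min = 5.3e-06 m^3/s
dP = 580.85 Pa = 580.85 / 133.322 mmHg = 4.357 mmHg


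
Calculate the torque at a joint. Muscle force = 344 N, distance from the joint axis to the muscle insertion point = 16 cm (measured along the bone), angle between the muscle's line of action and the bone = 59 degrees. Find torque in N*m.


Torque = F * d * sin(theta)   (moment arm = d*sin(theta))
d = 16 cm = 0.16 m
Torque = 344 * 0.16 * sin(59)
Torque = 47.18 N*m


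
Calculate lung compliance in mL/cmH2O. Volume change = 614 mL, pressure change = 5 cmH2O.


C = dV / dP
C = 614 / 5
C = 122.8 mL/cmH2O


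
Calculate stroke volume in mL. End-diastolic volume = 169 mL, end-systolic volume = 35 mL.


SV = EDV - ESV
SV = 169 - 35
SV = 134 mL


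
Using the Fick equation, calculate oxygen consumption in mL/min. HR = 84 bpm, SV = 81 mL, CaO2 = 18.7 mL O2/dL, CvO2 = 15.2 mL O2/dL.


CO = HR*SV = 84*81/1000 = 6.804 L/min
a-v O2 diff = 18.7 - 15.2 = 3.5 mL/dL
VO2 = CO * (CaO2-CvO2) * 10 dL/L
VO2 = 6.804 * 3.5 * 10
VO2 = 238.1 mL/min


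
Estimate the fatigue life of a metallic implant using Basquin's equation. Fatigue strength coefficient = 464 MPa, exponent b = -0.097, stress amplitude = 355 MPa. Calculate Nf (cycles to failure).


sigma_a = sigma_f' * (2Nf)^b
2Nf = (sigma_a/sigma_f')^(1/b)
2Nf = (355/464)^(1/-0.097)
2Nf = 15.807462
Nf = 7.904


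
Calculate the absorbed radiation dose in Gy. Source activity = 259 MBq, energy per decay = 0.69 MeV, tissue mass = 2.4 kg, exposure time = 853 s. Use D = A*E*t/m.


A = 259 MBq = 2.5900e+08 Bq
E = 0.69 MeV = 1.10538e-13 J
D = A*E*t/m = 2.5900e+08*1.10538e-13*853/2.4
D = 0.01018 Gy


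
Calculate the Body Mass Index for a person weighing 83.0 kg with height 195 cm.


BMI = weight / height^2
height = 195 cm = 1.95 m
BMI = 83.0 / 1.95^2
BMI = 21.83 kg/m^2


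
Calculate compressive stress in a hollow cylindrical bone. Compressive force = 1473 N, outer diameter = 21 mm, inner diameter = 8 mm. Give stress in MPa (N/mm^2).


A = pi*(r_o^2 - r_i^2)
r_o = 10.5 mm, r_i = 4 mm
A = 296.095 mm^2
sigma = F/A = 1473 / 296.095
sigma = 4.975 MPa


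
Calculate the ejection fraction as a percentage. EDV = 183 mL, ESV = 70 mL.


SV = EDV - ESV = 183 - 70 = 113 mL
EF = SV/EDV * 100 = 113/183 * 100
EF = 61.75%


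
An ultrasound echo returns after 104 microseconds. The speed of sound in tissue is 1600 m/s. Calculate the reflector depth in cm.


depth = c * t / 2
t = 104 us = 1.0400e-04 s
depth = 1600 * 1.0400e-04 / 2
depth = 0.0832 m = 8.32 cm


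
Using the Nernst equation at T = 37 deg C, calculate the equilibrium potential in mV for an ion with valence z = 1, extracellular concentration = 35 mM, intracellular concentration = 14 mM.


E = (RT/(zF)) * ln(C_out/C_in)
T = 37 + 273.15 = 310.15 K
E = (8.314 * 310.15 / (1 * 96485)) * ln(35/14)
E = 24.49 mV


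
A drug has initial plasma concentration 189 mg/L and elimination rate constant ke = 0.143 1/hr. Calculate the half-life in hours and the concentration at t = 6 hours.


t_half = ln(2) / ke = 0.693147 / 0.143 = 4.847 hr
C(t) = C0 * exp(-ke*t) = 189 * exp(-0.143*6)
C(6) = 80.14 mg/L


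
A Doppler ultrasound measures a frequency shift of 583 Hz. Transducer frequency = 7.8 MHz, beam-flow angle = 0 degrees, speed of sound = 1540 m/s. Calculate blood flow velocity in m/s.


v = fd * c / (2 * f0 * cos(theta))
v = 583 * 1540 / (2 * 7.8000e+06 * cos(0))
v = 0.05755 m/s


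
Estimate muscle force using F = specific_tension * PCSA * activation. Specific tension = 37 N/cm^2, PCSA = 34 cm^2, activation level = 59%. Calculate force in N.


F = sigma * PCSA * activation
F = 37 * 34 * 0.59
F = 742.2 N


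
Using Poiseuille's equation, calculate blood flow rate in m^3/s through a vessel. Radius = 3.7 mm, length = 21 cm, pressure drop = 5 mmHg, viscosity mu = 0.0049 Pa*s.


Q = pi*r^4*dP / (8*mu*L)
r = 0.0037 m, L = 0.21 m
dP = 5 mmHg = 666.61 Pa
Q = 4.7679e-05 m^3/s


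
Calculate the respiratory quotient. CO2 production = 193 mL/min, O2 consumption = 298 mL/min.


RQ = VCO2 / VO2
RQ = 193 / 298
RQ = 0.6477


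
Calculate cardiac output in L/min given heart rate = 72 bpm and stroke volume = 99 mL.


CO = HR * SV
CO = 72 * 99 / 1000
CO = 7.128 L/min


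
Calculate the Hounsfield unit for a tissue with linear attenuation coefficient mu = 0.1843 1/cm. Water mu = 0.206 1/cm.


HU = ((mu_tissue - mu_water) / mu_water) * 1000
HU = ((0.1843 - 0.206) / 0.206) * 1000
HU = -105.3


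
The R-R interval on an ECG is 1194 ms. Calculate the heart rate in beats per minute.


HR = 60 / RR_interval(s)
RR = 1194 ms = 1.194 s
HR = 60 / 1.194 = 50.25 bpm


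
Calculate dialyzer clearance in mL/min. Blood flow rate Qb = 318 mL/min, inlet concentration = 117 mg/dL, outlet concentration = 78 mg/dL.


K = Qb * (Cb_in - Cb_out) / Cb_in
K = 318 * (117 - 78) / 117
K = 106 mL/min


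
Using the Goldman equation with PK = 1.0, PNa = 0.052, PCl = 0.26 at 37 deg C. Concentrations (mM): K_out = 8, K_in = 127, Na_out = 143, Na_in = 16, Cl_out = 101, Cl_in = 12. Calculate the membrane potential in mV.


Vm = (RT/F)*ln((PK*Ko + PNa*Nao + PCl*Cli)/(PK*Ki + PNa*Nai + PCl*Clo))
Numer = 18.556, Denom = 154.092
Vm = -56.57 mV


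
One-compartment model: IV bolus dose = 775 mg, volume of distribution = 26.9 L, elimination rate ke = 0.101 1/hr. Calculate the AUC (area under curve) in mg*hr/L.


C0 = Dose/Vd = 775/26.9 = 28.8104 mg/L
AUC = C0/ke = 28.8104/0.101
AUC = 285.3 mg*hr/L


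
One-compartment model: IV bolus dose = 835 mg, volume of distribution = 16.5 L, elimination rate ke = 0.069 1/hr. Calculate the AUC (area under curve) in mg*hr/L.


C0 = Dose/Vd = 835/16.5 = 50.6061 mg/L
AUC = C0/ke = 50.6061/0.069
AUC = 733.4 mg*hr/L


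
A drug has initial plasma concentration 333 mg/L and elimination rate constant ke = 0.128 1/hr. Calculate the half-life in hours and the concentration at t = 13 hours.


t_half = ln(2) / ke = 0.693147 / 0.128 = 5.415 hr
C(t) = C0 * exp(-ke*t) = 333 * exp(-0.128*13)
C(13) = 63.06 mg/L


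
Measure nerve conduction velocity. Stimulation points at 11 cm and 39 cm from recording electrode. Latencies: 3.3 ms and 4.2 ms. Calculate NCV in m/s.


Distance = (39 - 11) / 100 = 0.28 m
dt = (4.2 - 3.3) / 1000 = 9.0000e-04 s
NCV = dist / dt = 311.1 m/s


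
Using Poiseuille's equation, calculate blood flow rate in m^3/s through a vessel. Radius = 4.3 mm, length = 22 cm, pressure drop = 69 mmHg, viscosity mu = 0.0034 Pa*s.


Q = pi*r^4*dP / (8*mu*L)
r = 0.0043 m, L = 0.22 m
dP = 69 mmHg = 9199.218 Pa
Q = 0.001651 m^3/s
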